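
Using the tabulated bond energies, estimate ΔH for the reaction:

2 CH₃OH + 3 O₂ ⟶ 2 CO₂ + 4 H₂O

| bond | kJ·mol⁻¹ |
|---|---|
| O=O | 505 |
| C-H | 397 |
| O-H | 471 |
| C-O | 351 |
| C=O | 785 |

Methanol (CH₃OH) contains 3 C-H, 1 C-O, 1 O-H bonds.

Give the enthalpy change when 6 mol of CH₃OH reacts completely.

ΔH = −4101 kJ

Bonds broken (reactants):
  C-H: 6 × 397 = 2382
  C-O: 2 × 351 = 702
  O-H: 2 × 471 = 942
  O=O: 3 × 505 = 1515
  Σ(broken) = 5541 kJ
Bonds formed (products):
  C=O: 4 × 785 = 3140
  O-H: 8 × 471 = 3768
  Σ(formed) = 6908 kJ
ΔH = Σ(broken) − Σ(formed) = 5541 − 6908 = −1367 kJ
For 3× the reaction as written: 3 × (−1367) = −4101 kJ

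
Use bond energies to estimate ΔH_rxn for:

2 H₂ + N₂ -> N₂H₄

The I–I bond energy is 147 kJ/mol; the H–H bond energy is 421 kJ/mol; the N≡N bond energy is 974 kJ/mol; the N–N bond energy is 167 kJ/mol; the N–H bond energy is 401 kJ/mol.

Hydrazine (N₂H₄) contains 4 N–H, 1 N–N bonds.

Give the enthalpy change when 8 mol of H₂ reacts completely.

Bonds broken (reactants):
  H–H: 2 × 421 = 842
  N≡N: 1 × 974 = 974
  Σ(broken) = 1816 kJ
Bonds formed (products):
  N–H: 4 × 401 = 1604
  N–N: 1 × 167 = 167
  Σ(formed) = 1771 kJ
ΔH = Σ(broken) − Σ(formed) = 1816 − 1771 = +45 kJ
For 4× the reaction as written: 4 × (+45) = +180 kJ

ΔH = +180 kJ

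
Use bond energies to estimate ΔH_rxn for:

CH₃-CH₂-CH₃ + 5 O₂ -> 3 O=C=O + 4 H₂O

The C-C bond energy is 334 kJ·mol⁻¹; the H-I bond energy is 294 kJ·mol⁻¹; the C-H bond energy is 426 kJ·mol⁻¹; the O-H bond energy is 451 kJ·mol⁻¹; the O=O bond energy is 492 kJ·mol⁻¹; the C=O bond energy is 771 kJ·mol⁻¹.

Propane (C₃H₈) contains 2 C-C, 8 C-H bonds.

ΔH ≈ −1698 kJ

Bonds broken (reactants):
  C-C: 2 × 334 = 668
  C-H: 8 × 426 = 3408
  O=O: 5 × 492 = 2460
  Σ(broken) = 6536 kJ
Bonds formed (products):
  C=O: 6 × 771 = 4626
  O-H: 8 × 451 = 3608
  Σ(formed) = 8234 kJ
ΔH = Σ(broken) − Σ(formed) = 6536 − 8234 = −1698 kJ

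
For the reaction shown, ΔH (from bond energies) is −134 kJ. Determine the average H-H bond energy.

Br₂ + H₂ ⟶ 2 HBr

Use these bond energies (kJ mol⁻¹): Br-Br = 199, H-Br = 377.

D(H-H) ≈ 421 kJ/mol

Let D be the H-H bond energy.
Σ(broken) = 1×199 + 1×D = 199 + D
Σ(formed) = 2×377 = 754
ΔH = Σ(broken) − Σ(formed) = (199 + D) − (754) = −555 + D
Setting this equal to −134 kJ gives D = 421 kJ/mol.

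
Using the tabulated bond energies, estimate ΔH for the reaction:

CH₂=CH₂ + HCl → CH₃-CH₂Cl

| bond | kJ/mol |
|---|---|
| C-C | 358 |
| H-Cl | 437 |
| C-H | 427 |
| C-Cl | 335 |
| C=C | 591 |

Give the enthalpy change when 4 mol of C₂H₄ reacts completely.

Bonds broken (reactants):
  C-H: 4 × 427 = 1708
  C=C: 1 × 591 = 591
  H-Cl: 1 × 437 = 437
  Σ(broken) = 2736 kJ
Bonds formed (products):
  C-C: 1 × 358 = 358
  C-Cl: 1 × 335 = 335
  C-H: 5 × 427 = 2135
  Σ(formed) = 2828 kJ
ΔH = Σ(broken) − Σ(formed) = 2736 − 2828 = −92 kJ
For 4× the reaction as written: 4 × (−92) = −368 kJ

ΔH = −368 kJ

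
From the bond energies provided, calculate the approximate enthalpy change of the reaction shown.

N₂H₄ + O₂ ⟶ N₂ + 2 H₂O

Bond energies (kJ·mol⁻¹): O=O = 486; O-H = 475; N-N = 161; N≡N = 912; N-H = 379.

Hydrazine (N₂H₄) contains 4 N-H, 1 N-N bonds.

Bonds broken (reactants):
  N-H: 4 × 379 = 1516
  N-N: 1 × 161 = 161
  O=O: 1 × 486 = 486
  Σ(broken) = 2163 kJ
Bonds formed (products):
  N≡N: 1 × 912 = 912
  O-H: 4 × 475 = 1900
  Σ(formed) = 2812 kJ
ΔH = Σ(broken) − Σ(formed) = 2163 − 2812 = −649 kJ

ΔH ≈ −649 kJ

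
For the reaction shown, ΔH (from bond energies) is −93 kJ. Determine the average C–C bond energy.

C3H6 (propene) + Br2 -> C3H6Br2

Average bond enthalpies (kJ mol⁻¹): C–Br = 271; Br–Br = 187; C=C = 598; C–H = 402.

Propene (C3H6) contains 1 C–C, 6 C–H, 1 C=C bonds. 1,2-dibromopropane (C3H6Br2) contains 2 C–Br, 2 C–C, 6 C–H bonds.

Let D be the C–C bond energy.
Σ(broken) = 1×187 + 1×D + 6×402 + 1×598 = 3197 + D
Σ(formed) = 2×271 + 2×D + 6×402 = 2954 + 2D
ΔH = Σ(broken) − Σ(formed) = (3197 + D) − (2954 + 2D) = +243 − D
Setting this equal to −93 kJ gives D = 336 kJ/mol.

D(C–C) ≈ 336 kJ/mol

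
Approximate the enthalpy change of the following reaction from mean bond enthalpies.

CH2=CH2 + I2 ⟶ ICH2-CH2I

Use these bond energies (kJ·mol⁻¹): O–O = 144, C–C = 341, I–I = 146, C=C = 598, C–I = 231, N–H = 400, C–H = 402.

Bonds broken (reactants):
  C–H: 4 × 402 = 1608
  C=C: 1 × 598 = 598
  I–I: 1 × 146 = 146
  Σ(broken) = 2352 kJ
Bonds formed (products):
  C–C: 1 × 341 = 341
  C–H: 4 × 402 = 1608
  C–I: 2 × 231 = 462
  Σ(formed) = 2411 kJ
ΔH = Σ(broken) − Σ(formed) = 2352 − 2411 = −59 kJ

ΔH ≈ −59 kJ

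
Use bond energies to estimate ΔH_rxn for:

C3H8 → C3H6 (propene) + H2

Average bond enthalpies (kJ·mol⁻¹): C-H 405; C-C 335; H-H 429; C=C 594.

Bonds broken (reactants):
  C-C: 2 × 335 = 670
  C-H: 8 × 405 = 3240
  Σ(broken) = 3910 kJ
Bonds formed (products):
  C-C: 1 × 335 = 335
  C-H: 6 × 405 = 2430
  C=C: 1 × 594 = 594
  H-H: 1 × 429 = 429
  Σ(formed) = 3788 kJ
ΔH = Σ(broken) − Σ(formed) = 3910 − 3788 = +122 kJ

ΔH ≈ +122 kJ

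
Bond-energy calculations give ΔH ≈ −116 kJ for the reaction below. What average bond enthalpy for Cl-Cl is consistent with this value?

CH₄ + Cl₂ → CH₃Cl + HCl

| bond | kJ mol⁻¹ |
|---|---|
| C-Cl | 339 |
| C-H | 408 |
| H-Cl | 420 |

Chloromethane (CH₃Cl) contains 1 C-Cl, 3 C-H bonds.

D(Cl-Cl) ≈ 235 kJ/mol

Let D be the Cl-Cl bond energy.
Σ(broken) = 4×408 + 1×D = 1632 + D
Σ(formed) = 1×339 + 3×408 + 1×420 = 1983
ΔH = Σ(broken) − Σ(formed) = (1632 + D) − (1983) = −351 + D
Setting this equal to −116 kJ gives D = 235 kJ/mol.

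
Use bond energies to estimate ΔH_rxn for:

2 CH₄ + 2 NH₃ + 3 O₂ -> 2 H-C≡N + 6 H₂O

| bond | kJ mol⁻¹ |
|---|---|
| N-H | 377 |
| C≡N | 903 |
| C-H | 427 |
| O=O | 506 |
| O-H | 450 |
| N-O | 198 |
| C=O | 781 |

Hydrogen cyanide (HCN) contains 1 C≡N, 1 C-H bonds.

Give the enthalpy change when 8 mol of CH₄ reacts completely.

Bonds broken (reactants):
  C-H: 8 × 427 = 3416
  N-H: 6 × 377 = 2262
  O=O: 3 × 506 = 1518
  Σ(broken) = 7196 kJ
Bonds formed (products):
  C≡N: 2 × 903 = 1806
  C-H: 2 × 427 = 854
  O-H: 12 × 450 = 5400
  Σ(formed) = 8060 kJ
ΔH = Σ(broken) − Σ(formed) = 7196 − 8060 = −864 kJ
For 4× the reaction as written: 4 × (−864) = −3456 kJ

ΔH = −3456 kJ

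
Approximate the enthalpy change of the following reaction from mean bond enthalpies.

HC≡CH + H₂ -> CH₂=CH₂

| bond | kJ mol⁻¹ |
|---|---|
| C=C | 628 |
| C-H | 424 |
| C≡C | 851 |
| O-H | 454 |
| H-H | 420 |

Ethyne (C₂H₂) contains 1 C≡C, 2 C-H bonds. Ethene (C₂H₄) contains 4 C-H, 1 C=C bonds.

ΔH ≈ −205 kJ

Bonds broken (reactants):
  C≡C: 1 × 851 = 851
  C-H: 2 × 424 = 848
  H-H: 1 × 420 = 420
  Σ(broken) = 2119 kJ
Bonds formed (products):
  C-H: 4 × 424 = 1696
  C=C: 1 × 628 = 628
  Σ(formed) = 2324 kJ
ΔH = Σ(broken) − Σ(formed) = 2119 − 2324 = −205 kJ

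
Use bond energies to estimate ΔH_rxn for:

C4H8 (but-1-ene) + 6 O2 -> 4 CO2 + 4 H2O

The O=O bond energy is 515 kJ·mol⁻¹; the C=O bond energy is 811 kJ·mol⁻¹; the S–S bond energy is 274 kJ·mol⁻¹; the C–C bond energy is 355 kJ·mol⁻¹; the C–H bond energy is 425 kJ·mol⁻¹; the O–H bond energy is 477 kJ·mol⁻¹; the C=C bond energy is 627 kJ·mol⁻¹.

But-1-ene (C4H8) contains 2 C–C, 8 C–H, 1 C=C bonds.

ΔH ≈ −2477 kJ

Bonds broken (reactants):
  C–C: 2 × 355 = 710
  C–H: 8 × 425 = 3400
  C=C: 1 × 627 = 627
  O=O: 6 × 515 = 3090
  Σ(broken) = 7827 kJ
Bonds formed (products):
  C=O: 8 × 811 = 6488
  O–H: 8 × 477 = 3816
  Σ(formed) = 10304 kJ
ΔH = Σ(broken) − Σ(formed) = 7827 − 10304 = −2477 kJ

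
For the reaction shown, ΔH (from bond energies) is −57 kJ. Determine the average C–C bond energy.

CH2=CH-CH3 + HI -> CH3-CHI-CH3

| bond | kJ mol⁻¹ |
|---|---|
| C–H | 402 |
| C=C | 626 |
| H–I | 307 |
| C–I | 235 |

Let D be the C–C bond energy.
Σ(broken) = 1×D + 6×402 + 1×626 + 1×307 = 3345 + D
Σ(formed) = 2×D + 7×402 + 1×235 = 3049 + 2D
ΔH = Σ(broken) − Σ(formed) = (3345 + D) − (3049 + 2D) = +296 − D
Setting this equal to −57 kJ gives D = 353 kJ/mol.

D(C–C) ≈ 353 kJ/mol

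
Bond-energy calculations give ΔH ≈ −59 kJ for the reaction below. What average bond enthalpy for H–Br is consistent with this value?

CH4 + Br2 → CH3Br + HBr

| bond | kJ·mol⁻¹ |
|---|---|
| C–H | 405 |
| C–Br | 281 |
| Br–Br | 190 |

D(H–Br) ≈ 373 kJ/mol

Let D be the H–Br bond energy.
Σ(broken) = 1×190 + 4×405 = 1810
Σ(formed) = 1×281 + 3×405 + 1×D = 1496 + D
ΔH = Σ(broken) − Σ(formed) = (1810) − (1496 + D) = +314 − D
Setting this equal to −59 kJ gives D = 373 kJ/mol.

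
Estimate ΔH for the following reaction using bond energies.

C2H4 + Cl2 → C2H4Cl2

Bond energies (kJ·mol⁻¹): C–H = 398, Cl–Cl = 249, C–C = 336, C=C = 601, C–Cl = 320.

ΔH ≈ −126 kJ

Bonds broken (reactants):
  C–H: 4 × 398 = 1592
  C=C: 1 × 601 = 601
  Cl–Cl: 1 × 249 = 249
  Σ(broken) = 2442 kJ
Bonds formed (products):
  C–C: 1 × 336 = 336
  C–Cl: 2 × 320 = 640
  C–H: 4 × 398 = 1592
  Σ(formed) = 2568 kJ
ΔH = Σ(broken) − Σ(formed) = 2442 − 2568 = −126 kJ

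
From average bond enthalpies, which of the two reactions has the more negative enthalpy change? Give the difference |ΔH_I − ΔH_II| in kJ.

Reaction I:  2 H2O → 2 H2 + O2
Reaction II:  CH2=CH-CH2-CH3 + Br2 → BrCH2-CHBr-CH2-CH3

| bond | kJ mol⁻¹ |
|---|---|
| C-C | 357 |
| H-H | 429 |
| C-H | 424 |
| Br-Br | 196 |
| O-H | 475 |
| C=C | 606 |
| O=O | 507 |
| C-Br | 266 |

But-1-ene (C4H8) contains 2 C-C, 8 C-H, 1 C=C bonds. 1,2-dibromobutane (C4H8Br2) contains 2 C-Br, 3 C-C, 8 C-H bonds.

Reaction I:
  Bonds broken (reactants):
    O-H: 4 × 475 = 1900
    Σ(broken) = 1900 kJ
  Bonds formed (products):
    H-H: 2 × 429 = 858
    O=O: 1 × 507 = 507
    Σ(formed) = 1365 kJ
  ΔH_I = 1900 − 1365 = +535 kJ
Reaction II:
  Bonds broken (reactants):
    Br-Br: 1 × 196 = 196
    C-C: 2 × 357 = 714
    C-H: 8 × 424 = 3392
    C=C: 1 × 606 = 606
    Σ(broken) = 4908 kJ
  Bonds formed (products):
    C-Br: 2 × 266 = 532
    C-C: 3 × 357 = 1071
    C-H: 8 × 424 = 3392
    Σ(formed) = 4995 kJ
  ΔH_II = 4908 − 4995 = −87 kJ
ΔH_I − ΔH_II = +622 kJ, so reaction II has the more negative ΔH; |ΔH_I − ΔH_II| = 622 kJ.

Reaction II, by 622 kJ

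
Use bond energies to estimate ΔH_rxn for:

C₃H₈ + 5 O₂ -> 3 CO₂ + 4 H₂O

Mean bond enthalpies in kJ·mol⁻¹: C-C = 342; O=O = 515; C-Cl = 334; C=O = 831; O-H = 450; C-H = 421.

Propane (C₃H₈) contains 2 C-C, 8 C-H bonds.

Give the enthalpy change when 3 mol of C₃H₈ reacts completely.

ΔH = −5877 kJ

Bonds broken (reactants):
  C-C: 2 × 342 = 684
  C-H: 8 × 421 = 3368
  O=O: 5 × 515 = 2575
  Σ(broken) = 6627 kJ
Bonds formed (products):
  C=O: 6 × 831 = 4986
  O-H: 8 × 450 = 3600
  Σ(formed) = 8586 kJ
ΔH = Σ(broken) − Σ(formed) = 6627 − 8586 = −1959 kJ
For 3× the reaction as written: 3 × (−1959) = −5877 kJ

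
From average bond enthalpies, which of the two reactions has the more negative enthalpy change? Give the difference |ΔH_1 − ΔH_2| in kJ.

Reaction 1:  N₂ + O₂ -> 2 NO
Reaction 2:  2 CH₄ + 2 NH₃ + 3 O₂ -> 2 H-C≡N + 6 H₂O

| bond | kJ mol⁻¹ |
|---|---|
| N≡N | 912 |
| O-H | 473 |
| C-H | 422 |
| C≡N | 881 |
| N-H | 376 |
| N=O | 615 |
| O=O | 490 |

Reaction 1:
  Bonds broken (reactants):
    N≡N: 1 × 912 = 912
    O=O: 1 × 490 = 490
    Σ(broken) = 1402 kJ
  Bonds formed (products):
    N=O: 2 × 615 = 1230
    Σ(formed) = 1230 kJ
  ΔH_1 = 1402 − 1230 = +172 kJ
Reaction 2:
  Bonds broken (reactants):
    C-H: 8 × 422 = 3376
    N-H: 6 × 376 = 2256
    O=O: 3 × 490 = 1470
    Σ(broken) = 7102 kJ
  Bonds formed (products):
    C≡N: 2 × 881 = 1762
    C-H: 2 × 422 = 844
    O-H: 12 × 473 = 5676
    Σ(formed) = 8282 kJ
  ΔH_2 = 7102 − 8282 = −1180 kJ
ΔH_1 − ΔH_2 = +1352 kJ, so reaction 2 has the more negative ΔH; |ΔH_1 − ΔH_2| = 1352 kJ.

Reaction 2, by 1352 kJ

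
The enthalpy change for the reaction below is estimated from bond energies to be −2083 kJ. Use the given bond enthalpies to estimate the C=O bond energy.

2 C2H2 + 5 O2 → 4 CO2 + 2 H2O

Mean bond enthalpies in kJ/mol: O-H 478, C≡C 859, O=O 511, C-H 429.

Let D be the C=O bond energy.
Σ(broken) = 2×859 + 4×429 + 5×511 = 5989
Σ(formed) = 8×D + 4×478 = 1912 + 8D
ΔH = Σ(broken) − Σ(formed) = (5989) − (1912 + 8D) = +4077 − 8D
Setting this equal to −2083 kJ gives 8D = 6160, so D = 770 kJ/mol.

D(C=O) ≈ 770 kJ/mol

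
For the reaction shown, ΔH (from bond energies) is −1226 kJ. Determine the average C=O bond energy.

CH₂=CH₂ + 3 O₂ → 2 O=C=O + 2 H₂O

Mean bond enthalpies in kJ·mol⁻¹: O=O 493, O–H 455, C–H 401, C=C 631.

D(C=O) ≈ 780 kJ/mol

Let D be the C=O bond energy.
Σ(broken) = 4×401 + 1×631 + 3×493 = 3714
Σ(formed) = 4×D + 4×455 = 1820 + 4D
ΔH = Σ(broken) − Σ(formed) = (3714) − (1820 + 4D) = +1894 − 4D
Setting this equal to −1226 kJ gives 4D = 3120, so D = 780 kJ/mol.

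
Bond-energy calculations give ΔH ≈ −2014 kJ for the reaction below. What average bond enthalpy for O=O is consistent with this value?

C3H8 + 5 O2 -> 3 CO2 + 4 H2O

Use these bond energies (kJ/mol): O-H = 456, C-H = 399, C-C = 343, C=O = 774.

D(O=O) ≈ 480 kJ/mol

Let D be the O=O bond energy.
Σ(broken) = 2×343 + 8×399 + 5×D = 3878 + 5D
Σ(formed) = 6×774 + 8×456 = 8292
ΔH = Σ(broken) − Σ(formed) = (3878 + 5D) − (8292) = −4414 + 5D
Setting this equal to −2014 kJ gives 5D = 2400, so D = 480 kJ/mol.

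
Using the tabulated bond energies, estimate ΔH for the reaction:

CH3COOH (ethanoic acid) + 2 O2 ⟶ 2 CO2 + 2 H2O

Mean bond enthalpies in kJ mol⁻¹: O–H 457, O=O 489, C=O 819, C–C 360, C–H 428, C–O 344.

Bonds broken (reactants):
  C–C: 1 × 360 = 360
  C–H: 3 × 428 = 1284
  C–O: 1 × 344 = 344
  C=O: 1 × 819 = 819
  O–H: 1 × 457 = 457
  O=O: 2 × 489 = 978
  Σ(broken) = 4242 kJ
Bonds formed (products):
  C=O: 4 × 819 = 3276
  O–H: 4 × 457 = 1828
  Σ(formed) = 5104 kJ
ΔH = Σ(broken) − Σ(formed) = 4242 − 5104 = −862 kJ

ΔH ≈ −862 kJ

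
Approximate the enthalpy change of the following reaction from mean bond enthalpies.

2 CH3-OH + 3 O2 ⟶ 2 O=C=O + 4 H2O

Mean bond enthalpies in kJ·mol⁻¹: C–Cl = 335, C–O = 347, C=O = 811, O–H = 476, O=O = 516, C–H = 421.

Bonds broken (reactants):
  C–H: 6 × 421 = 2526
  C–O: 2 × 347 = 694
  O–H: 2 × 476 = 952
  O=O: 3 × 516 = 1548
  Σ(broken) = 5720 kJ
Bonds formed (products):
  C=O: 4 × 811 = 3244
  O–H: 8 × 476 = 3808
  Σ(formed) = 7052 kJ
ΔH = Σ(broken) − Σ(formed) = 5720 − 7052 = −1332 kJ

ΔH ≈ −1332 kJ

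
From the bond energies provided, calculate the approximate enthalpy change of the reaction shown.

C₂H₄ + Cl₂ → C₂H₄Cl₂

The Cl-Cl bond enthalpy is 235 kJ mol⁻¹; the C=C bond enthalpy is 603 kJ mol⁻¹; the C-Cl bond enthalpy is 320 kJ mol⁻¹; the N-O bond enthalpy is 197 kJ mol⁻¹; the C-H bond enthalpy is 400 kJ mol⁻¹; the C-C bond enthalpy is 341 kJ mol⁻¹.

ΔH ≈ −143 kJ

Bonds broken (reactants):
  C-H: 4 × 400 = 1600
  C=C: 1 × 603 = 603
  Cl-Cl: 1 × 235 = 235
  Σ(broken) = 2438 kJ
Bonds formed (products):
  C-C: 1 × 341 = 341
  C-Cl: 2 × 320 = 640
  C-H: 4 × 400 = 1600
  Σ(formed) = 2581 kJ
ΔH = Σ(broken) − Σ(formed) = 2438 − 2581 = −143 kJ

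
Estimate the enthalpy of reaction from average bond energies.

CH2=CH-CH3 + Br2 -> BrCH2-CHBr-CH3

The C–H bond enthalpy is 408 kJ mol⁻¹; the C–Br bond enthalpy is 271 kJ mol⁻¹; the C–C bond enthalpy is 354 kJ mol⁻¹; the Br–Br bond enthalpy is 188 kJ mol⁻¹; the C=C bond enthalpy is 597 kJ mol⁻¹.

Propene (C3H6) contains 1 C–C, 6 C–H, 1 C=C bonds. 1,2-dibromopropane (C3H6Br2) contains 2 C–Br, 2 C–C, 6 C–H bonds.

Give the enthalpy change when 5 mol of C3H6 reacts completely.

ΔH = −555 kJ

Bonds broken (reactants):
  Br–Br: 1 × 188 = 188
  C–C: 1 × 354 = 354
  C–H: 6 × 408 = 2448
  C=C: 1 × 597 = 597
  Σ(broken) = 3587 kJ
Bonds formed (products):
  C–Br: 2 × 271 = 542
  C–C: 2 × 354 = 708
  C–H: 6 × 408 = 2448
  Σ(formed) = 3698 kJ
ΔH = Σ(broken) − Σ(formed) = 3587 − 3698 = −111 kJ
For 5× the reaction as written: 5 × (−111) = −555 kJ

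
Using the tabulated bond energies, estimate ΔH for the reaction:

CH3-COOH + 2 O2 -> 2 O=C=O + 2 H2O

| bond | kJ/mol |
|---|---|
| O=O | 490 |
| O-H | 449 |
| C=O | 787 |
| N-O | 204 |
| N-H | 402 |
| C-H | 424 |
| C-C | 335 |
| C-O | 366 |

Bonds broken (reactants):
  C-C: 1 × 335 = 335
  C-H: 3 × 424 = 1272
  C-O: 1 × 366 = 366
  C=O: 1 × 787 = 787
  O-H: 1 × 449 = 449
  O=O: 2 × 490 = 980
  Σ(broken) = 4189 kJ
Bonds formed (products):
  C=O: 4 × 787 = 3148
  O-H: 4 × 449 = 1796
  Σ(formed) = 4944 kJ
ΔH = Σ(broken) − Σ(formed) = 4189 − 4944 = −755 kJ

ΔH ≈ −755 kJ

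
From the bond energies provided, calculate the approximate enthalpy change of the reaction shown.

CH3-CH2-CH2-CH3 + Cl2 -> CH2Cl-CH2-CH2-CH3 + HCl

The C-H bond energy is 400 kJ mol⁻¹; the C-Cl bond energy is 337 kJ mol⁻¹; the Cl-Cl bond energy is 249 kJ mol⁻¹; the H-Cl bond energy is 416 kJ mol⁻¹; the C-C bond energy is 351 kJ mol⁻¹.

ΔH ≈ −104 kJ

Bonds broken (reactants):
  C-C: 3 × 351 = 1053
  C-H: 10 × 400 = 4000
  Cl-Cl: 1 × 249 = 249
  Σ(broken) = 5302 kJ
Bonds formed (products):
  C-C: 3 × 351 = 1053
  C-Cl: 1 × 337 = 337
  C-H: 9 × 400 = 3600
  H-Cl: 1 × 416 = 416
  Σ(formed) = 5406 kJ
ΔH = Σ(broken) − Σ(formed) = 5302 − 5406 = −104 kJ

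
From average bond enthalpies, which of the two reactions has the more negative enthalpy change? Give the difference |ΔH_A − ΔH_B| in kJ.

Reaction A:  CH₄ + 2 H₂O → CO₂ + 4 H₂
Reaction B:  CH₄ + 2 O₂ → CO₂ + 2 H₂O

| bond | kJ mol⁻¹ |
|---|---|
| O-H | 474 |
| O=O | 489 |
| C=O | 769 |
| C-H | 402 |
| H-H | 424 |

Reaction A:
  Bonds broken (reactants):
    C-H: 4 × 402 = 1608
    O-H: 4 × 474 = 1896
    Σ(broken) = 3504 kJ
  Bonds formed (products):
    C=O: 2 × 769 = 1538
    H-H: 4 × 424 = 1696
    Σ(formed) = 3234 kJ
  ΔH_A = 3504 − 3234 = +270 kJ
Reaction B:
  Bonds broken (reactants):
    C-H: 4 × 402 = 1608
    O=O: 2 × 489 = 978
    Σ(broken) = 2586 kJ
  Bonds formed (products):
    C=O: 2 × 769 = 1538
    O-H: 4 × 474 = 1896
    Σ(formed) = 3434 kJ
  ΔH_B = 2586 − 3434 = −848 kJ
ΔH_A − ΔH_B = +1118 kJ, so reaction B has the more negative ΔH; |ΔH_A − ΔH_B| = 1118 kJ.

Reaction B, by 1118 kJ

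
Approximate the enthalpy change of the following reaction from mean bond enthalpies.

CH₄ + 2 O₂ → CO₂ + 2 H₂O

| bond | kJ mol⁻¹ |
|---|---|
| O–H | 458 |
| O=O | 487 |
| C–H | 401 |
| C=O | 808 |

Bonds broken (reactants):
  C–H: 4 × 401 = 1604
  O=O: 2 × 487 = 974
  Σ(broken) = 2578 kJ
Bonds formed (products):
  C=O: 2 × 808 = 1616
  O–H: 4 × 458 = 1832
  Σ(formed) = 3448 kJ
ΔH = Σ(broken) − Σ(formed) = 2578 − 3448 = −870 kJ

ΔH ≈ −870 kJ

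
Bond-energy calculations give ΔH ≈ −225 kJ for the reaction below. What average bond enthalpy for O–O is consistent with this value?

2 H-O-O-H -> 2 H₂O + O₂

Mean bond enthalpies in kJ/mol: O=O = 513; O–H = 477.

Let D be the O–O bond energy.
Σ(broken) = 4×477 + 2×D = 1908 + 2D
Σ(formed) = 4×477 + 1×513 = 2421
ΔH = Σ(broken) − Σ(formed) = (1908 + 2D) − (2421) = −513 + 2D
Setting this equal to −225 kJ gives 2D = 288, so D = 144 kJ/mol.

D(O–O) ≈ 144 kJ/mol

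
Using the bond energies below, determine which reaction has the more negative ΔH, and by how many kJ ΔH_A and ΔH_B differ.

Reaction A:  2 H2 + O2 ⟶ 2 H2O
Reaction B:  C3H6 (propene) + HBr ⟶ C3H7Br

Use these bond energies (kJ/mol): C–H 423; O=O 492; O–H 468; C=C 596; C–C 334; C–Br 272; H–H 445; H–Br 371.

Reaction A, by 428 kJ

Reaction A:
  Bonds broken (reactants):
    H–H: 2 × 445 = 890
    O=O: 1 × 492 = 492
    Σ(broken) = 1382 kJ
  Bonds formed (products):
    O–H: 4 × 468 = 1872
    Σ(formed) = 1872 kJ
  ΔH_A = 1382 − 1872 = −490 kJ
Reaction B:
  Bonds broken (reactants):
    C–C: 1 × 334 = 334
    C–H: 6 × 423 = 2538
    C=C: 1 × 596 = 596
    H–Br: 1 × 371 = 371
    Σ(broken) = 3839 kJ
  Bonds formed (products):
    C–Br: 1 × 272 = 272
    C–C: 2 × 334 = 668
    C–H: 7 × 423 = 2961
    Σ(formed) = 3901 kJ
  ΔH_B = 3839 − 3901 = −62 kJ
ΔH_A − ΔH_B = −428 kJ, so reaction A has the more negative ΔH; |ΔH_A − ΔH_B| = 428 kJ.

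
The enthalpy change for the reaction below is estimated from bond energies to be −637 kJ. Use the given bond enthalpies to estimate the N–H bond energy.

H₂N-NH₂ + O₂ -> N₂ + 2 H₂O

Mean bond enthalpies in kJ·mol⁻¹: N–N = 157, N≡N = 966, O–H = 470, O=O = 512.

D(N–H) ≈ 385 kJ/mol

Let D be the N–H bond energy.
Σ(broken) = 4×D + 1×157 + 1×512 = 669 + 4D
Σ(formed) = 1×966 + 4×470 = 2846
ΔH = Σ(broken) − Σ(formed) = (669 + 4D) − (2846) = −2177 + 4D
Setting this equal to −637 kJ gives 4D = 1540, so D = 385 kJ/mol.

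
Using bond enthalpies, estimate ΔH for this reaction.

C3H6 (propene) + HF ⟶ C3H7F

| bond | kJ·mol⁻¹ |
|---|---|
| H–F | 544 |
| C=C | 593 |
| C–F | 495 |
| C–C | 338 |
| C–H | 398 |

Bonds broken (reactants):
  C–C: 1 × 338 = 338
  C–H: 6 × 398 = 2388
  C=C: 1 × 593 = 593
  H–F: 1 × 544 = 544
  Σ(broken) = 3863 kJ
Bonds formed (products):
  C–C: 2 × 338 = 676
  C–F: 1 × 495 = 495
  C–H: 7 × 398 = 2786
  Σ(formed) = 3957 kJ
ΔH = Σ(broken) − Σ(formed) = 3863 − 3957 = −94 kJ

ΔH ≈ −94 kJ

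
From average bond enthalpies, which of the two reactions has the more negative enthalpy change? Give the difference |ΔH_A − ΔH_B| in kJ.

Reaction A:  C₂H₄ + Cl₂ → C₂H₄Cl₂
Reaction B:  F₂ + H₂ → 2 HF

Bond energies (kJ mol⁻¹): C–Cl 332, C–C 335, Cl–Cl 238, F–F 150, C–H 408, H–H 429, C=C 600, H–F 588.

Reaction A:
  Bonds broken (reactants):
    C–H: 4 × 408 = 1632
    C=C: 1 × 600 = 600
    Cl–Cl: 1 × 238 = 238
    Σ(broken) = 2470 kJ
  Bonds formed (products):
    C–C: 1 × 335 = 335
    C–Cl: 2 × 332 = 664
    C–H: 4 × 408 = 1632
    Σ(formed) = 2631 kJ
  ΔH_A = 2470 − 2631 = −161 kJ
Reaction B:
  Bonds broken (reactants):
    F–F: 1 × 150 = 150
    H–H: 1 × 429 = 429
    Σ(broken) = 579 kJ
  Bonds formed (products):
    H–F: 2 × 588 = 1176
    Σ(formed) = 1176 kJ
  ΔH_B = 579 − 1176 = −597 kJ
ΔH_A − ΔH_B = +436 kJ, so reaction B has the more negative ΔH; |ΔH_A − ΔH_B| = 436 kJ.

Reaction B, by 436 kJ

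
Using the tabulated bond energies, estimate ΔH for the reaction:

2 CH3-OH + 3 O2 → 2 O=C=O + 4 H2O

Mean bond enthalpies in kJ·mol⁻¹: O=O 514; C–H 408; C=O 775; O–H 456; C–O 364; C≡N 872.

ΔH ≈ −1118 kJ

Bonds broken (reactants):
  C–H: 6 × 408 = 2448
  C–O: 2 × 364 = 728
  O–H: 2 × 456 = 912
  O=O: 3 × 514 = 1542
  Σ(broken) = 5630 kJ
Bonds formed (products):
  C=O: 4 × 775 = 3100
  O–H: 8 × 456 = 3648
  Σ(formed) = 6748 kJ
ΔH = Σ(broken) − Σ(formed) = 5630 − 6748 = −1118 kJ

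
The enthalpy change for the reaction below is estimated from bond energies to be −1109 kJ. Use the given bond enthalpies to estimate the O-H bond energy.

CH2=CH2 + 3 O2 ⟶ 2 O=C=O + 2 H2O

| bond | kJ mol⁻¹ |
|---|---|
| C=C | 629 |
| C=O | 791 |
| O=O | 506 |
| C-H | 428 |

Let D be the O-H bond energy.
Σ(broken) = 4×428 + 1×629 + 3×506 = 3859
Σ(formed) = 4×791 + 4×D = 3164 + 4D
ΔH = Σ(broken) − Σ(formed) = (3859) − (3164 + 4D) = +695 − 4D
Setting this equal to −1109 kJ gives 4D = 1804, so D = 451 kJ/mol.

D(O-H) ≈ 451 kJ/mol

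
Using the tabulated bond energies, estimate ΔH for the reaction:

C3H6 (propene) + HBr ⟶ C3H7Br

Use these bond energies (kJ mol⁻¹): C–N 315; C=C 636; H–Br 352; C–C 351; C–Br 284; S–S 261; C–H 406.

Bonds broken (reactants):
  C–C: 1 × 351 = 351
  C–H: 6 × 406 = 2436
  C=C: 1 × 636 = 636
  H–Br: 1 × 352 = 352
  Σ(broken) = 3775 kJ
Bonds formed (products):
  C–Br: 1 × 284 = 284
  C–C: 2 × 351 = 702
  C–H: 7 × 406 = 2842
  Σ(formed) = 3828 kJ
ΔH = Σ(broken) − Σ(formed) = 3775 − 3828 = −53 kJ

ΔH ≈ −53 kJ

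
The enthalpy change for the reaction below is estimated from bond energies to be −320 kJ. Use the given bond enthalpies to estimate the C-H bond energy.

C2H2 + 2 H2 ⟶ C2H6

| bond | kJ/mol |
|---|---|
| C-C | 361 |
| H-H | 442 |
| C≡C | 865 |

Let D be the C-H bond energy.
Σ(broken) = 1×865 + 2×D + 2×442 = 1749 + 2D
Σ(formed) = 1×361 + 6×D = 361 + 6D
ΔH = Σ(broken) − Σ(formed) = (1749 + 2D) − (361 + 6D) = +1388 − 4D
Setting this equal to −320 kJ gives 4D = 1708, so D = 427 kJ/mol.

D(C-H) ≈ 427 kJ/mol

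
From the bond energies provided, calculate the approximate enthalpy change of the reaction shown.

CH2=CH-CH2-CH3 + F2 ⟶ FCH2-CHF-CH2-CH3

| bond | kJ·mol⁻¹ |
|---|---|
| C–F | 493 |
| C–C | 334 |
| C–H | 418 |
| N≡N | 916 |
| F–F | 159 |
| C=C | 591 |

ΔH ≈ −570 kJ

Bonds broken (reactants):
  C–C: 2 × 334 = 668
  C–H: 8 × 418 = 3344
  C=C: 1 × 591 = 591
  F–F: 1 × 159 = 159
  Σ(broken) = 4762 kJ
Bonds formed (products):
  C–C: 3 × 334 = 1002
  C–F: 2 × 493 = 986
  C–H: 8 × 418 = 3344
  Σ(formed) = 5332 kJ
ΔH = Σ(broken) − Σ(formed) = 4762 − 5332 = −570 kJ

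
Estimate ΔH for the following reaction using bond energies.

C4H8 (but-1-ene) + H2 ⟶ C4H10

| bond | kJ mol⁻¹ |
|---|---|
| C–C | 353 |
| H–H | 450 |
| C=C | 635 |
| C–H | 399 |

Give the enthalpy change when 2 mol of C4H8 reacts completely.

ΔH = −132 kJ

Bonds broken (reactants):
  C–C: 2 × 353 = 706
  C–H: 8 × 399 = 3192
  C=C: 1 × 635 = 635
  H–H: 1 × 450 = 450
  Σ(broken) = 4983 kJ
Bonds formed (products):
  C–C: 3 × 353 = 1059
  C–H: 10 × 399 = 3990
  Σ(formed) = 5049 kJ
ΔH = Σ(broken) − Σ(formed) = 4983 − 5049 = −66 kJ
For 2× the reaction as written: 2 × (−66) = −132 kJ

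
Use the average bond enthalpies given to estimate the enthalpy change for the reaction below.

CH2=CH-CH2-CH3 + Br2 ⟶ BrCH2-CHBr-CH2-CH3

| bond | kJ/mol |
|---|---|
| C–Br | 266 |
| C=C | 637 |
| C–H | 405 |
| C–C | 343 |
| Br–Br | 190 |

ΔH ≈ −48 kJ

Bonds broken (reactants):
  Br–Br: 1 × 190 = 190
  C–C: 2 × 343 = 686
  C–H: 8 × 405 = 3240
  C=C: 1 × 637 = 637
  Σ(broken) = 4753 kJ
Bonds formed (products):
  C–Br: 2 × 266 = 532
  C–C: 3 × 343 = 1029
  C–H: 8 × 405 = 3240
  Σ(formed) = 4801 kJ
ΔH = Σ(broken) − Σ(formed) = 4753 − 4801 = −48 kJ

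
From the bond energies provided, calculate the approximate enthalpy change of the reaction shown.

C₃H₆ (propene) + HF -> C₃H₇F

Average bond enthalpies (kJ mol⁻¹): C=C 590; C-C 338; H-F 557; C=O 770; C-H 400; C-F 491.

ΔH ≈ −82 kJ

Bonds broken (reactants):
  C-C: 1 × 338 = 338
  C-H: 6 × 400 = 2400
  C=C: 1 × 590 = 590
  H-F: 1 × 557 = 557
  Σ(broken) = 3885 kJ
Bonds formed (products):
  C-C: 2 × 338 = 676
  C-F: 1 × 491 = 491
  C-H: 7 × 400 = 2800
  Σ(formed) = 3967 kJ
ΔH = Σ(broken) − Σ(formed) = 3885 − 3967 = −82 kJ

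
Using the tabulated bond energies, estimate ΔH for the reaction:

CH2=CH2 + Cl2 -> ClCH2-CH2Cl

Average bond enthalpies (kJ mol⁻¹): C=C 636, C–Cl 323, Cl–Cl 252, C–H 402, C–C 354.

ΔH ≈ −112 kJ

Bonds broken (reactants):
  C–H: 4 × 402 = 1608
  C=C: 1 × 636 = 636
  Cl–Cl: 1 × 252 = 252
  Σ(broken) = 2496 kJ
Bonds formed (products):
  C–C: 1 × 354 = 354
  C–Cl: 2 × 323 = 646
  C–H: 4 × 402 = 1608
  Σ(formed) = 2608 kJ
ΔH = Σ(broken) − Σ(formed) = 2496 − 2608 = −112 kJ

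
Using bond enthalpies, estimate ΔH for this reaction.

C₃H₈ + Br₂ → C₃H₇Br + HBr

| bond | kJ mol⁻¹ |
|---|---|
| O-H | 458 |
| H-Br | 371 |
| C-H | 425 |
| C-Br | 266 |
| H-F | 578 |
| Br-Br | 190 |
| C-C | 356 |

ΔH ≈ −22 kJ

Bonds broken (reactants):
  Br-Br: 1 × 190 = 190
  C-C: 2 × 356 = 712
  C-H: 8 × 425 = 3400
  Σ(broken) = 4302 kJ
Bonds formed (products):
  C-Br: 1 × 266 = 266
  C-C: 2 × 356 = 712
  C-H: 7 × 425 = 2975
  H-Br: 1 × 371 = 371
  Σ(formed) = 4324 kJ
ΔH = Σ(broken) − Σ(formed) = 4302 − 4324 = −22 kJ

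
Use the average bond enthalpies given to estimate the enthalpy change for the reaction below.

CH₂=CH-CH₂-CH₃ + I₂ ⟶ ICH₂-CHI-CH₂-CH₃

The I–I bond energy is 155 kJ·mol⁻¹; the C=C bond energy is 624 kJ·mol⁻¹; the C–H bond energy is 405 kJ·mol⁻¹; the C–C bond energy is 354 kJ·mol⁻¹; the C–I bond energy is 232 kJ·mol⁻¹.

Bonds broken (reactants):
  C–C: 2 × 354 = 708
  C–H: 8 × 405 = 3240
  C=C: 1 × 624 = 624
  I–I: 1 × 155 = 155
  Σ(broken) = 4727 kJ
Bonds formed (products):
  C–C: 3 × 354 = 1062
  C–H: 8 × 405 = 3240
  C–I: 2 × 232 = 464
  Σ(formed) = 4766 kJ
ΔH = Σ(broken) − Σ(formed) = 4727 − 4766 = −39 kJ

ΔH ≈ −39 kJ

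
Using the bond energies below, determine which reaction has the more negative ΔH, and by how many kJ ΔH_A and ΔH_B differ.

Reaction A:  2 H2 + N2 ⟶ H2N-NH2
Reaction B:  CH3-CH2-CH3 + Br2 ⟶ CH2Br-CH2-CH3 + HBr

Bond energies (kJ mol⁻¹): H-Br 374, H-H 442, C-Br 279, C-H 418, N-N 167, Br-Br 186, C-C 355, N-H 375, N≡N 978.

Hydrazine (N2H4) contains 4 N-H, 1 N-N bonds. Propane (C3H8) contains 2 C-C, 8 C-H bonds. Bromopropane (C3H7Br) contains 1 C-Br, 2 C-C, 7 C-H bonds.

Reaction B, by 244 kJ

Reaction A:
  Bonds broken (reactants):
    H-H: 2 × 442 = 884
    N≡N: 1 × 978 = 978
    Σ(broken) = 1862 kJ
  Bonds formed (products):
    N-H: 4 × 375 = 1500
    N-N: 1 × 167 = 167
    Σ(formed) = 1667 kJ
  ΔH_A = 1862 − 1667 = +195 kJ
Reaction B:
  Bonds broken (reactants):
    Br-Br: 1 × 186 = 186
    C-C: 2 × 355 = 710
    C-H: 8 × 418 = 3344
    Σ(broken) = 4240 kJ
  Bonds formed (products):
    C-Br: 1 × 279 = 279
    C-C: 2 × 355 = 710
    C-H: 7 × 418 = 2926
    H-Br: 1 × 374 = 374
    Σ(formed) = 4289 kJ
  ΔH_B = 4240 − 4289 = −49 kJ
ΔH_A − ΔH_B = +244 kJ, so reaction B has the more negative ΔH; |ΔH_A − ΔH_B| = 244 kJ.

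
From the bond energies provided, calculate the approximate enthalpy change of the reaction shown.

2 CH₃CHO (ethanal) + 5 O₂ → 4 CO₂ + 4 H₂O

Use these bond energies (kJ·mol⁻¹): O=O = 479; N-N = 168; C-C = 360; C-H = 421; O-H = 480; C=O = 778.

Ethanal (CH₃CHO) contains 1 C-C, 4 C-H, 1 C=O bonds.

ΔH ≈ −2025 kJ

Bonds broken (reactants):
  C-C: 2 × 360 = 720
  C-H: 8 × 421 = 3368
  C=O: 2 × 778 = 1556
  O=O: 5 × 479 = 2395
  Σ(broken) = 8039 kJ
Bonds formed (products):
  C=O: 8 × 778 = 6224
  O-H: 8 × 480 = 3840
  Σ(formed) = 10064 kJ
ΔH = Σ(broken) − Σ(formed) = 8039 − 10064 = −2025 kJ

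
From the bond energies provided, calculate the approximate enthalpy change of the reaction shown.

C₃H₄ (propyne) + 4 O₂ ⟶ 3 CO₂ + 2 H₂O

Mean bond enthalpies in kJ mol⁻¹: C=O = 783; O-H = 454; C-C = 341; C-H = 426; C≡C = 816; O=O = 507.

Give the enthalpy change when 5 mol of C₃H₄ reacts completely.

ΔH = −8125 kJ

Bonds broken (reactants):
  C≡C: 1 × 816 = 816
  C-C: 1 × 341 = 341
  C-H: 4 × 426 = 1704
  O=O: 4 × 507 = 2028
  Σ(broken) = 4889 kJ
Bonds formed (products):
  C=O: 6 × 783 = 4698
  O-H: 4 × 454 = 1816
  Σ(formed) = 6514 kJ
ΔH = Σ(broken) − Σ(formed) = 4889 − 6514 = −1625 kJ
For 5× the reaction as written: 5 × (−1625) = −8125 kJ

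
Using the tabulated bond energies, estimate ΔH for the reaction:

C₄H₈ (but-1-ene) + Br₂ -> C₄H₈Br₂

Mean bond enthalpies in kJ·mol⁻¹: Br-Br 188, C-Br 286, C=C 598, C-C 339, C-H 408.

Bonds broken (reactants):
  Br-Br: 1 × 188 = 188
  C-C: 2 × 339 = 678
  C-H: 8 × 408 = 3264
  C=C: 1 × 598 = 598
  Σ(broken) = 4728 kJ
Bonds formed (products):
  C-Br: 2 × 286 = 572
  C-C: 3 × 339 = 1017
  C-H: 8 × 408 = 3264
  Σ(formed) = 4853 kJ
ΔH = Σ(broken) − Σ(formed) = 4728 − 4853 = −125 kJ

ΔH ≈ −125 kJ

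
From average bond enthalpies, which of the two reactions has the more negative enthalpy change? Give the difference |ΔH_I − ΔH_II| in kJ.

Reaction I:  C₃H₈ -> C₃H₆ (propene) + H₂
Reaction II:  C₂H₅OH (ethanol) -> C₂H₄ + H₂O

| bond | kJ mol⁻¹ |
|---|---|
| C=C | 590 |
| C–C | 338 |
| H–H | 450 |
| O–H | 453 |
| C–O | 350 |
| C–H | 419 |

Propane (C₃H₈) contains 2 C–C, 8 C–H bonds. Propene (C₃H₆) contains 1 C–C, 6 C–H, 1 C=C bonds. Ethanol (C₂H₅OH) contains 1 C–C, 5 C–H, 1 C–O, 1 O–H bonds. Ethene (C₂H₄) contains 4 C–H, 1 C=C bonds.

Reaction I:
  Bonds broken (reactants):
    C–C: 2 × 338 = 676
    C–H: 8 × 419 = 3352
    Σ(broken) = 4028 kJ
  Bonds formed (products):
    C–C: 1 × 338 = 338
    C–H: 6 × 419 = 2514
    C=C: 1 × 590 = 590
    H–H: 1 × 450 = 450
    Σ(formed) = 3892 kJ
  ΔH_I = 4028 − 3892 = +136 kJ
Reaction II:
  Bonds broken (reactants):
    C–C: 1 × 338 = 338
    C–H: 5 × 419 = 2095
    C–O: 1 × 350 = 350
    O–H: 1 × 453 = 453
    Σ(broken) = 3236 kJ
  Bonds formed (products):
    C–H: 4 × 419 = 1676
    C=C: 1 × 590 = 590
    O–H: 2 × 453 = 906
    Σ(formed) = 3172 kJ
  ΔH_II = 3236 − 3172 = +64 kJ
ΔH_I − ΔH_II = +72 kJ, so reaction II has the more negative ΔH; |ΔH_I − ΔH_II| = 72 kJ.

Reaction II, by 72 kJ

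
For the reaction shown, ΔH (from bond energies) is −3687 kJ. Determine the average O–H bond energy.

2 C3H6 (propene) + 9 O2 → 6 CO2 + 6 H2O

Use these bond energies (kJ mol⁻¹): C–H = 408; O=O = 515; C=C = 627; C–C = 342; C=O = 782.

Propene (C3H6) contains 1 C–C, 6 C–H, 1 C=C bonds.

Let D be the O–H bond energy.
Σ(broken) = 2×342 + 12×408 + 2×627 + 9×515 = 11469
Σ(formed) = 12×782 + 12×D = 9384 + 12D
ΔH = Σ(broken) − Σ(formed) = (11469) − (9384 + 12D) = +2085 − 12D
Setting this equal to −3687 kJ gives 12D = 5772, so D = 481 kJ/mol.

D(O–H) ≈ 481 kJ/mol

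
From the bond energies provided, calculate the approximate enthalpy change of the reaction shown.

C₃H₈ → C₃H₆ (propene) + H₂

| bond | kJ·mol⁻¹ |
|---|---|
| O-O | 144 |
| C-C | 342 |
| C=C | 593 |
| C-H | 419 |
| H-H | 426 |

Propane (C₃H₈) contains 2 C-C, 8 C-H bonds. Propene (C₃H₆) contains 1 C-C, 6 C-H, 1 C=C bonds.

Bonds broken (reactants):
  C-C: 2 × 342 = 684
  C-H: 8 × 419 = 3352
  Σ(broken) = 4036 kJ
Bonds formed (products):
  C-C: 1 × 342 = 342
  C-H: 6 × 419 = 2514
  C=C: 1 × 593 = 593
  H-H: 1 × 426 = 426
  Σ(formed) = 3875 kJ
ΔH = Σ(broken) − Σ(formed) = 4036 − 3875 = +161 kJ

ΔH ≈ +161 kJ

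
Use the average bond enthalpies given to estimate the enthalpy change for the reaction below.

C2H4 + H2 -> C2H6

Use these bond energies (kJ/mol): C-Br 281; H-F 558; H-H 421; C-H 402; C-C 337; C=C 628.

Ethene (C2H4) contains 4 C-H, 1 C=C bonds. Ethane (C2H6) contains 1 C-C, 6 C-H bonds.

Bonds broken (reactants):
  C-H: 4 × 402 = 1608
  C=C: 1 × 628 = 628
  H-H: 1 × 421 = 421
  Σ(broken) = 2657 kJ
Bonds formed (products):
  C-C: 1 × 337 = 337
  C-H: 6 × 402 = 2412
  Σ(formed) = 2749 kJ
ΔH = Σ(broken) − Σ(formed) = 2657 − 2749 = −92 kJ

ΔH ≈ −92 kJ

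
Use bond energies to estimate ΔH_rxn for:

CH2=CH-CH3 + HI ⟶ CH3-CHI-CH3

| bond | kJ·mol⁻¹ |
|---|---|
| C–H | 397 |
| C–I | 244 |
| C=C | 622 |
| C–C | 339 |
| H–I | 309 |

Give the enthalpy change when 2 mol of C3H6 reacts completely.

Bonds broken (reactants):
  C–C: 1 × 339 = 339
  C–H: 6 × 397 = 2382
  C=C: 1 × 622 = 622
  H–I: 1 × 309 = 309
  Σ(broken) = 3652 kJ
Bonds formed (products):
  C–C: 2 × 339 = 678
  C–H: 7 × 397 = 2779
  C–I: 1 × 244 = 244
  Σ(formed) = 3701 kJ
ΔH = Σ(broken) − Σ(formed) = 3652 − 3701 = −49 kJ
For 2× the reaction as written: 2 × (−49) = −98 kJ

ΔH = −98 kJ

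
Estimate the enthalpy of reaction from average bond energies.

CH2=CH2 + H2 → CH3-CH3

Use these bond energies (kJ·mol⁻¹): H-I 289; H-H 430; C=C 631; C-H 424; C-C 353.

ΔH ≈ −140 kJ

Bonds broken (reactants):
  C-H: 4 × 424 = 1696
  C=C: 1 × 631 = 631
  H-H: 1 × 430 = 430
  Σ(broken) = 2757 kJ
Bonds formed (products):
  C-C: 1 × 353 = 353
  C-H: 6 × 424 = 2544
  Σ(formed) = 2897 kJ
ΔH = Σ(broken) − Σ(formed) = 2757 − 2897 = −140 kJ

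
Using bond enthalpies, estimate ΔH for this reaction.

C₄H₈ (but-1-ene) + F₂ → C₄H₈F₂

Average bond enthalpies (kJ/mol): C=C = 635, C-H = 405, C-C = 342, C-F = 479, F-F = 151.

ΔH ≈ −514 kJ

Bonds broken (reactants):
  C-C: 2 × 342 = 684
  C-H: 8 × 405 = 3240
  C=C: 1 × 635 = 635
  F-F: 1 × 151 = 151
  Σ(broken) = 4710 kJ
Bonds formed (products):
  C-C: 3 × 342 = 1026
  C-F: 2 × 479 = 958
  C-H: 8 × 405 = 3240
  Σ(formed) = 5224 kJ
ΔH = Σ(broken) − Σ(formed) = 4710 − 5224 = −514 kJ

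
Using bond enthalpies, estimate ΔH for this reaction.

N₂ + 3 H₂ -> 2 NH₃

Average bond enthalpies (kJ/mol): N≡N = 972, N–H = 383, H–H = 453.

ΔH ≈ +33 kJ

Bonds broken (reactants):
  H–H: 3 × 453 = 1359
  N≡N: 1 × 972 = 972
  Σ(broken) = 2331 kJ
Bonds formed (products):
  N–H: 6 × 383 = 2298
  Σ(formed) = 2298 kJ
ΔH = Σ(broken) − Σ(formed) = 2331 − 2298 = +33 kJ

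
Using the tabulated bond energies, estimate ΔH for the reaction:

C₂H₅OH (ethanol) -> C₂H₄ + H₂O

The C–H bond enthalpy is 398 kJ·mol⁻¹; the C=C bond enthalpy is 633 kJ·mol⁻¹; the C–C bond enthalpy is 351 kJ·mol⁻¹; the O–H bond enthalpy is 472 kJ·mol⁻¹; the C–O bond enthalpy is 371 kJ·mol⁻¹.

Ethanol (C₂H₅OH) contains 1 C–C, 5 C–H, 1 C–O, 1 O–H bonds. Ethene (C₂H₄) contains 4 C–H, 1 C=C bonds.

Bonds broken (reactants):
  C–C: 1 × 351 = 351
  C–H: 5 × 398 = 1990
  C–O: 1 × 371 = 371
  O–H: 1 × 472 = 472
  Σ(broken) = 3184 kJ
Bonds formed (products):
  C–H: 4 × 398 = 1592
  C=C: 1 × 633 = 633
  O–H: 2 × 472 = 944
  Σ(formed) = 3169 kJ
ΔH = Σ(broken) − Σ(formed) = 3184 − 3169 = +15 kJ

ΔH ≈ +15 kJ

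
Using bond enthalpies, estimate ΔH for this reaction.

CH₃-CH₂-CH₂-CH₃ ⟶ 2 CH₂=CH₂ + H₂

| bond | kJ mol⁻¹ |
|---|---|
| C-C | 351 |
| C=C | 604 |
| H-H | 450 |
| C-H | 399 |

ΔH ≈ +193 kJ

Bonds broken (reactants):
  C-C: 3 × 351 = 1053
  C-H: 10 × 399 = 3990
  Σ(broken) = 5043 kJ
Bonds formed (products):
  C-H: 8 × 399 = 3192
  C=C: 2 × 604 = 1208
  H-H: 1 × 450 = 450
  Σ(formed) = 4850 kJ
ΔH = Σ(broken) − Σ(formed) = 5043 − 4850 = +193 kJ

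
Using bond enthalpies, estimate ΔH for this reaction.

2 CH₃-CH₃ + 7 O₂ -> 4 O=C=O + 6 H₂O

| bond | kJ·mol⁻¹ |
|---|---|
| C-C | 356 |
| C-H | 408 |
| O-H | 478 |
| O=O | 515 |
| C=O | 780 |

Bonds broken (reactants):
  C-C: 2 × 356 = 712
  C-H: 12 × 408 = 4896
  O=O: 7 × 515 = 3605
  Σ(broken) = 9213 kJ
Bonds formed (products):
  C=O: 8 × 780 = 6240
  O-H: 12 × 478 = 5736
  Σ(formed) = 11976 kJ
ΔH = Σ(broken) − Σ(formed) = 9213 − 11976 = −2763 kJ

ΔH ≈ −2763 kJ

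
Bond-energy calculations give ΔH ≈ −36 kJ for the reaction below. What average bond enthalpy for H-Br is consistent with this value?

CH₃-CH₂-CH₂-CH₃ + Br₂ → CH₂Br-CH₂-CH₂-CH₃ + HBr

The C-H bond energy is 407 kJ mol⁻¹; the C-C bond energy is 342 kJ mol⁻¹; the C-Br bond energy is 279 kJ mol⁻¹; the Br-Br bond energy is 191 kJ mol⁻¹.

Let D be the H-Br bond energy.
Σ(broken) = 1×191 + 3×342 + 10×407 = 5287
Σ(formed) = 1×279 + 3×342 + 9×407 + 1×D = 4968 + D
ΔH = Σ(broken) − Σ(formed) = (5287) − (4968 + D) = +319 − D
Setting this equal to −36 kJ gives D = 355 kJ/mol.

D(H-Br) ≈ 355 kJ/mol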